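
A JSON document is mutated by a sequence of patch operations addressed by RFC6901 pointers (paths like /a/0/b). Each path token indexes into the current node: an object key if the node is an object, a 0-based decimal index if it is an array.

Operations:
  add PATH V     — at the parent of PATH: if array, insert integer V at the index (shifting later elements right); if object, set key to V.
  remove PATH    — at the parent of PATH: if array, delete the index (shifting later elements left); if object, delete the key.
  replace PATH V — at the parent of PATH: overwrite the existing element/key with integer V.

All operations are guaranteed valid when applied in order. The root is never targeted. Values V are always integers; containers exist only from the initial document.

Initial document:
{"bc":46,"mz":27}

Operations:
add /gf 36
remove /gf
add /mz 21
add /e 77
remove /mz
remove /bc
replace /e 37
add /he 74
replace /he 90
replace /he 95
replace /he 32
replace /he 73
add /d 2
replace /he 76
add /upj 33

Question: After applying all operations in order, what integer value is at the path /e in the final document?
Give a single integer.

After op 1 (add /gf 36): {"bc":46,"gf":36,"mz":27}
After op 2 (remove /gf): {"bc":46,"mz":27}
After op 3 (add /mz 21): {"bc":46,"mz":21}
After op 4 (add /e 77): {"bc":46,"e":77,"mz":21}
After op 5 (remove /mz): {"bc":46,"e":77}
After op 6 (remove /bc): {"e":77}
After op 7 (replace /e 37): {"e":37}
After op 8 (add /he 74): {"e":37,"he":74}
After op 9 (replace /he 90): {"e":37,"he":90}
After op 10 (replace /he 95): {"e":37,"he":95}
After op 11 (replace /he 32): {"e":37,"he":32}
After op 12 (replace /he 73): {"e":37,"he":73}
After op 13 (add /d 2): {"d":2,"e":37,"he":73}
After op 14 (replace /he 76): {"d":2,"e":37,"he":76}
After op 15 (add /upj 33): {"d":2,"e":37,"he":76,"upj":33}
Value at /e: 37

Answer: 37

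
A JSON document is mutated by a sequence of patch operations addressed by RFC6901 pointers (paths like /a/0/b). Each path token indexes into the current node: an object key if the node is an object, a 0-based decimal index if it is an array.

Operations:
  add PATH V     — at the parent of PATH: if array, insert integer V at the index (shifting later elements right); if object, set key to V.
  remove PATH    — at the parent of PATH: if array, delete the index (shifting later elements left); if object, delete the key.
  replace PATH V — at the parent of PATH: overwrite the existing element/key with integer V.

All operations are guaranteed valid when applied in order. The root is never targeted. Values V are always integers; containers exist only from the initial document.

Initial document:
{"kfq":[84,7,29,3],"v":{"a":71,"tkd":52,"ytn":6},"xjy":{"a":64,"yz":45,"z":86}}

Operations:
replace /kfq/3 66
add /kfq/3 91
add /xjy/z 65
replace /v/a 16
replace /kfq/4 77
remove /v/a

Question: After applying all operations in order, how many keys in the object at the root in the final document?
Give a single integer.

After op 1 (replace /kfq/3 66): {"kfq":[84,7,29,66],"v":{"a":71,"tkd":52,"ytn":6},"xjy":{"a":64,"yz":45,"z":86}}
After op 2 (add /kfq/3 91): {"kfq":[84,7,29,91,66],"v":{"a":71,"tkd":52,"ytn":6},"xjy":{"a":64,"yz":45,"z":86}}
After op 3 (add /xjy/z 65): {"kfq":[84,7,29,91,66],"v":{"a":71,"tkd":52,"ytn":6},"xjy":{"a":64,"yz":45,"z":65}}
After op 4 (replace /v/a 16): {"kfq":[84,7,29,91,66],"v":{"a":16,"tkd":52,"ytn":6},"xjy":{"a":64,"yz":45,"z":65}}
After op 5 (replace /kfq/4 77): {"kfq":[84,7,29,91,77],"v":{"a":16,"tkd":52,"ytn":6},"xjy":{"a":64,"yz":45,"z":65}}
After op 6 (remove /v/a): {"kfq":[84,7,29,91,77],"v":{"tkd":52,"ytn":6},"xjy":{"a":64,"yz":45,"z":65}}
Size at the root: 3

Answer: 3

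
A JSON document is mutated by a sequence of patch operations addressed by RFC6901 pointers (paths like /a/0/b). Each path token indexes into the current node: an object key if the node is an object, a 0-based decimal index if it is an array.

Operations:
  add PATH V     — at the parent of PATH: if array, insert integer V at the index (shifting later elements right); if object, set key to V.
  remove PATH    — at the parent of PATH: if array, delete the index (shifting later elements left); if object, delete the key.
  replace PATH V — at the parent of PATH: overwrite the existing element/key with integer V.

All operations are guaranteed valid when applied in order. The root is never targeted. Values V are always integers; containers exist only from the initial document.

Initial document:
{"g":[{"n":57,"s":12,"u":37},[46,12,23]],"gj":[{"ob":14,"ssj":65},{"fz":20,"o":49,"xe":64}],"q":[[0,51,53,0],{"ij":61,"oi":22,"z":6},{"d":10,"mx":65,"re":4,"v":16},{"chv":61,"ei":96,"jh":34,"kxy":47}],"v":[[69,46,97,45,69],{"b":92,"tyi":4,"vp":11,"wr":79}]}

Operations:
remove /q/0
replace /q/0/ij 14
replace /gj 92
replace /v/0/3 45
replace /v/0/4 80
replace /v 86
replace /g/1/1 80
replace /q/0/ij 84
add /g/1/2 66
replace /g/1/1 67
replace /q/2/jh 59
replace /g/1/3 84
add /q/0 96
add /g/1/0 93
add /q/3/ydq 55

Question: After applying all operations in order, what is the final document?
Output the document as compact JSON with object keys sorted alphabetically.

After op 1 (remove /q/0): {"g":[{"n":57,"s":12,"u":37},[46,12,23]],"gj":[{"ob":14,"ssj":65},{"fz":20,"o":49,"xe":64}],"q":[{"ij":61,"oi":22,"z":6},{"d":10,"mx":65,"re":4,"v":16},{"chv":61,"ei":96,"jh":34,"kxy":47}],"v":[[69,46,97,45,69],{"b":92,"tyi":4,"vp":11,"wr":79}]}
After op 2 (replace /q/0/ij 14): {"g":[{"n":57,"s":12,"u":37},[46,12,23]],"gj":[{"ob":14,"ssj":65},{"fz":20,"o":49,"xe":64}],"q":[{"ij":14,"oi":22,"z":6},{"d":10,"mx":65,"re":4,"v":16},{"chv":61,"ei":96,"jh":34,"kxy":47}],"v":[[69,46,97,45,69],{"b":92,"tyi":4,"vp":11,"wr":79}]}
After op 3 (replace /gj 92): {"g":[{"n":57,"s":12,"u":37},[46,12,23]],"gj":92,"q":[{"ij":14,"oi":22,"z":6},{"d":10,"mx":65,"re":4,"v":16},{"chv":61,"ei":96,"jh":34,"kxy":47}],"v":[[69,46,97,45,69],{"b":92,"tyi":4,"vp":11,"wr":79}]}
After op 4 (replace /v/0/3 45): {"g":[{"n":57,"s":12,"u":37},[46,12,23]],"gj":92,"q":[{"ij":14,"oi":22,"z":6},{"d":10,"mx":65,"re":4,"v":16},{"chv":61,"ei":96,"jh":34,"kxy":47}],"v":[[69,46,97,45,69],{"b":92,"tyi":4,"vp":11,"wr":79}]}
After op 5 (replace /v/0/4 80): {"g":[{"n":57,"s":12,"u":37},[46,12,23]],"gj":92,"q":[{"ij":14,"oi":22,"z":6},{"d":10,"mx":65,"re":4,"v":16},{"chv":61,"ei":96,"jh":34,"kxy":47}],"v":[[69,46,97,45,80],{"b":92,"tyi":4,"vp":11,"wr":79}]}
After op 6 (replace /v 86): {"g":[{"n":57,"s":12,"u":37},[46,12,23]],"gj":92,"q":[{"ij":14,"oi":22,"z":6},{"d":10,"mx":65,"re":4,"v":16},{"chv":61,"ei":96,"jh":34,"kxy":47}],"v":86}
After op 7 (replace /g/1/1 80): {"g":[{"n":57,"s":12,"u":37},[46,80,23]],"gj":92,"q":[{"ij":14,"oi":22,"z":6},{"d":10,"mx":65,"re":4,"v":16},{"chv":61,"ei":96,"jh":34,"kxy":47}],"v":86}
After op 8 (replace /q/0/ij 84): {"g":[{"n":57,"s":12,"u":37},[46,80,23]],"gj":92,"q":[{"ij":84,"oi":22,"z":6},{"d":10,"mx":65,"re":4,"v":16},{"chv":61,"ei":96,"jh":34,"kxy":47}],"v":86}
After op 9 (add /g/1/2 66): {"g":[{"n":57,"s":12,"u":37},[46,80,66,23]],"gj":92,"q":[{"ij":84,"oi":22,"z":6},{"d":10,"mx":65,"re":4,"v":16},{"chv":61,"ei":96,"jh":34,"kxy":47}],"v":86}
After op 10 (replace /g/1/1 67): {"g":[{"n":57,"s":12,"u":37},[46,67,66,23]],"gj":92,"q":[{"ij":84,"oi":22,"z":6},{"d":10,"mx":65,"re":4,"v":16},{"chv":61,"ei":96,"jh":34,"kxy":47}],"v":86}
After op 11 (replace /q/2/jh 59): {"g":[{"n":57,"s":12,"u":37},[46,67,66,23]],"gj":92,"q":[{"ij":84,"oi":22,"z":6},{"d":10,"mx":65,"re":4,"v":16},{"chv":61,"ei":96,"jh":59,"kxy":47}],"v":86}
After op 12 (replace /g/1/3 84): {"g":[{"n":57,"s":12,"u":37},[46,67,66,84]],"gj":92,"q":[{"ij":84,"oi":22,"z":6},{"d":10,"mx":65,"re":4,"v":16},{"chv":61,"ei":96,"jh":59,"kxy":47}],"v":86}
After op 13 (add /q/0 96): {"g":[{"n":57,"s":12,"u":37},[46,67,66,84]],"gj":92,"q":[96,{"ij":84,"oi":22,"z":6},{"d":10,"mx":65,"re":4,"v":16},{"chv":61,"ei":96,"jh":59,"kxy":47}],"v":86}
After op 14 (add /g/1/0 93): {"g":[{"n":57,"s":12,"u":37},[93,46,67,66,84]],"gj":92,"q":[96,{"ij":84,"oi":22,"z":6},{"d":10,"mx":65,"re":4,"v":16},{"chv":61,"ei":96,"jh":59,"kxy":47}],"v":86}
After op 15 (add /q/3/ydq 55): {"g":[{"n":57,"s":12,"u":37},[93,46,67,66,84]],"gj":92,"q":[96,{"ij":84,"oi":22,"z":6},{"d":10,"mx":65,"re":4,"v":16},{"chv":61,"ei":96,"jh":59,"kxy":47,"ydq":55}],"v":86}

Answer: {"g":[{"n":57,"s":12,"u":37},[93,46,67,66,84]],"gj":92,"q":[96,{"ij":84,"oi":22,"z":6},{"d":10,"mx":65,"re":4,"v":16},{"chv":61,"ei":96,"jh":59,"kxy":47,"ydq":55}],"v":86}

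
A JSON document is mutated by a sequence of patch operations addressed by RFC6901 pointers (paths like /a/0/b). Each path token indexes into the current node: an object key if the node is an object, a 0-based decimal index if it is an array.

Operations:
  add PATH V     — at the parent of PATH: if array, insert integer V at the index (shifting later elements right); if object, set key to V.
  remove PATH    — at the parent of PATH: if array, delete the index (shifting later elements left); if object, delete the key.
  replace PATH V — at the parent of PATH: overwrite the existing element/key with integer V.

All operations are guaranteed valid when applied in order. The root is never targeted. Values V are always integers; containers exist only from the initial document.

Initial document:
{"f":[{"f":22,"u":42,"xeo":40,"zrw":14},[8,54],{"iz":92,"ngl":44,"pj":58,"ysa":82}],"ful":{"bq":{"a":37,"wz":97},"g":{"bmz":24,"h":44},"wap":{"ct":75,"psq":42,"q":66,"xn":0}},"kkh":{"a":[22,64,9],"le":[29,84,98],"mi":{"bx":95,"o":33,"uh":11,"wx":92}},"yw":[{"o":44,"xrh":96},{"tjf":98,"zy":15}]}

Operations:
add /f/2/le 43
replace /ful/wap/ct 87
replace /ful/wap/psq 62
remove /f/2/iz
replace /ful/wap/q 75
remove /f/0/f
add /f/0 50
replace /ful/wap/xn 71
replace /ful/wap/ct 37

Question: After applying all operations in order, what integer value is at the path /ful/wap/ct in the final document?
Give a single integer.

After op 1 (add /f/2/le 43): {"f":[{"f":22,"u":42,"xeo":40,"zrw":14},[8,54],{"iz":92,"le":43,"ngl":44,"pj":58,"ysa":82}],"ful":{"bq":{"a":37,"wz":97},"g":{"bmz":24,"h":44},"wap":{"ct":75,"psq":42,"q":66,"xn":0}},"kkh":{"a":[22,64,9],"le":[29,84,98],"mi":{"bx":95,"o":33,"uh":11,"wx":92}},"yw":[{"o":44,"xrh":96},{"tjf":98,"zy":15}]}
After op 2 (replace /ful/wap/ct 87): {"f":[{"f":22,"u":42,"xeo":40,"zrw":14},[8,54],{"iz":92,"le":43,"ngl":44,"pj":58,"ysa":82}],"ful":{"bq":{"a":37,"wz":97},"g":{"bmz":24,"h":44},"wap":{"ct":87,"psq":42,"q":66,"xn":0}},"kkh":{"a":[22,64,9],"le":[29,84,98],"mi":{"bx":95,"o":33,"uh":11,"wx":92}},"yw":[{"o":44,"xrh":96},{"tjf":98,"zy":15}]}
After op 3 (replace /ful/wap/psq 62): {"f":[{"f":22,"u":42,"xeo":40,"zrw":14},[8,54],{"iz":92,"le":43,"ngl":44,"pj":58,"ysa":82}],"ful":{"bq":{"a":37,"wz":97},"g":{"bmz":24,"h":44},"wap":{"ct":87,"psq":62,"q":66,"xn":0}},"kkh":{"a":[22,64,9],"le":[29,84,98],"mi":{"bx":95,"o":33,"uh":11,"wx":92}},"yw":[{"o":44,"xrh":96},{"tjf":98,"zy":15}]}
After op 4 (remove /f/2/iz): {"f":[{"f":22,"u":42,"xeo":40,"zrw":14},[8,54],{"le":43,"ngl":44,"pj":58,"ysa":82}],"ful":{"bq":{"a":37,"wz":97},"g":{"bmz":24,"h":44},"wap":{"ct":87,"psq":62,"q":66,"xn":0}},"kkh":{"a":[22,64,9],"le":[29,84,98],"mi":{"bx":95,"o":33,"uh":11,"wx":92}},"yw":[{"o":44,"xrh":96},{"tjf":98,"zy":15}]}
After op 5 (replace /ful/wap/q 75): {"f":[{"f":22,"u":42,"xeo":40,"zrw":14},[8,54],{"le":43,"ngl":44,"pj":58,"ysa":82}],"ful":{"bq":{"a":37,"wz":97},"g":{"bmz":24,"h":44},"wap":{"ct":87,"psq":62,"q":75,"xn":0}},"kkh":{"a":[22,64,9],"le":[29,84,98],"mi":{"bx":95,"o":33,"uh":11,"wx":92}},"yw":[{"o":44,"xrh":96},{"tjf":98,"zy":15}]}
After op 6 (remove /f/0/f): {"f":[{"u":42,"xeo":40,"zrw":14},[8,54],{"le":43,"ngl":44,"pj":58,"ysa":82}],"ful":{"bq":{"a":37,"wz":97},"g":{"bmz":24,"h":44},"wap":{"ct":87,"psq":62,"q":75,"xn":0}},"kkh":{"a":[22,64,9],"le":[29,84,98],"mi":{"bx":95,"o":33,"uh":11,"wx":92}},"yw":[{"o":44,"xrh":96},{"tjf":98,"zy":15}]}
After op 7 (add /f/0 50): {"f":[50,{"u":42,"xeo":40,"zrw":14},[8,54],{"le":43,"ngl":44,"pj":58,"ysa":82}],"ful":{"bq":{"a":37,"wz":97},"g":{"bmz":24,"h":44},"wap":{"ct":87,"psq":62,"q":75,"xn":0}},"kkh":{"a":[22,64,9],"le":[29,84,98],"mi":{"bx":95,"o":33,"uh":11,"wx":92}},"yw":[{"o":44,"xrh":96},{"tjf":98,"zy":15}]}
After op 8 (replace /ful/wap/xn 71): {"f":[50,{"u":42,"xeo":40,"zrw":14},[8,54],{"le":43,"ngl":44,"pj":58,"ysa":82}],"ful":{"bq":{"a":37,"wz":97},"g":{"bmz":24,"h":44},"wap":{"ct":87,"psq":62,"q":75,"xn":71}},"kkh":{"a":[22,64,9],"le":[29,84,98],"mi":{"bx":95,"o":33,"uh":11,"wx":92}},"yw":[{"o":44,"xrh":96},{"tjf":98,"zy":15}]}
After op 9 (replace /ful/wap/ct 37): {"f":[50,{"u":42,"xeo":40,"zrw":14},[8,54],{"le":43,"ngl":44,"pj":58,"ysa":82}],"ful":{"bq":{"a":37,"wz":97},"g":{"bmz":24,"h":44},"wap":{"ct":37,"psq":62,"q":75,"xn":71}},"kkh":{"a":[22,64,9],"le":[29,84,98],"mi":{"bx":95,"o":33,"uh":11,"wx":92}},"yw":[{"o":44,"xrh":96},{"tjf":98,"zy":15}]}
Value at /ful/wap/ct: 37

Answer: 37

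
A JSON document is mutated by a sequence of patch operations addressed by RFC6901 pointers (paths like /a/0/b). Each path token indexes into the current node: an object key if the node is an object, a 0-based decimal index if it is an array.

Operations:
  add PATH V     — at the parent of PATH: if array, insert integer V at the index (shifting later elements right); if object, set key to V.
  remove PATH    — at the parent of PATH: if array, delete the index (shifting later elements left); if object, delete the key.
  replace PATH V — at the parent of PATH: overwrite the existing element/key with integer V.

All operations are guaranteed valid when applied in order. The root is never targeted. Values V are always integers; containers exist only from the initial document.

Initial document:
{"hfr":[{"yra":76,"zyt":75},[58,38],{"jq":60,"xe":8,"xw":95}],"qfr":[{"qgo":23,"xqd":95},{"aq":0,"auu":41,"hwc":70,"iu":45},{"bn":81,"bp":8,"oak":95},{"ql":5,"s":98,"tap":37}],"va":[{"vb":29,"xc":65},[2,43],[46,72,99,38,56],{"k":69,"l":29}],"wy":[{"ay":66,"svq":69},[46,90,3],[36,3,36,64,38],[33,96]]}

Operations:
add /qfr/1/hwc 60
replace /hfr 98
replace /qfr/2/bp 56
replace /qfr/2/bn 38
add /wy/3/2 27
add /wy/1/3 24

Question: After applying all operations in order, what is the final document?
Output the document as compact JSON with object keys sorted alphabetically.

After op 1 (add /qfr/1/hwc 60): {"hfr":[{"yra":76,"zyt":75},[58,38],{"jq":60,"xe":8,"xw":95}],"qfr":[{"qgo":23,"xqd":95},{"aq":0,"auu":41,"hwc":60,"iu":45},{"bn":81,"bp":8,"oak":95},{"ql":5,"s":98,"tap":37}],"va":[{"vb":29,"xc":65},[2,43],[46,72,99,38,56],{"k":69,"l":29}],"wy":[{"ay":66,"svq":69},[46,90,3],[36,3,36,64,38],[33,96]]}
After op 2 (replace /hfr 98): {"hfr":98,"qfr":[{"qgo":23,"xqd":95},{"aq":0,"auu":41,"hwc":60,"iu":45},{"bn":81,"bp":8,"oak":95},{"ql":5,"s":98,"tap":37}],"va":[{"vb":29,"xc":65},[2,43],[46,72,99,38,56],{"k":69,"l":29}],"wy":[{"ay":66,"svq":69},[46,90,3],[36,3,36,64,38],[33,96]]}
After op 3 (replace /qfr/2/bp 56): {"hfr":98,"qfr":[{"qgo":23,"xqd":95},{"aq":0,"auu":41,"hwc":60,"iu":45},{"bn":81,"bp":56,"oak":95},{"ql":5,"s":98,"tap":37}],"va":[{"vb":29,"xc":65},[2,43],[46,72,99,38,56],{"k":69,"l":29}],"wy":[{"ay":66,"svq":69},[46,90,3],[36,3,36,64,38],[33,96]]}
After op 4 (replace /qfr/2/bn 38): {"hfr":98,"qfr":[{"qgo":23,"xqd":95},{"aq":0,"auu":41,"hwc":60,"iu":45},{"bn":38,"bp":56,"oak":95},{"ql":5,"s":98,"tap":37}],"va":[{"vb":29,"xc":65},[2,43],[46,72,99,38,56],{"k":69,"l":29}],"wy":[{"ay":66,"svq":69},[46,90,3],[36,3,36,64,38],[33,96]]}
After op 5 (add /wy/3/2 27): {"hfr":98,"qfr":[{"qgo":23,"xqd":95},{"aq":0,"auu":41,"hwc":60,"iu":45},{"bn":38,"bp":56,"oak":95},{"ql":5,"s":98,"tap":37}],"va":[{"vb":29,"xc":65},[2,43],[46,72,99,38,56],{"k":69,"l":29}],"wy":[{"ay":66,"svq":69},[46,90,3],[36,3,36,64,38],[33,96,27]]}
After op 6 (add /wy/1/3 24): {"hfr":98,"qfr":[{"qgo":23,"xqd":95},{"aq":0,"auu":41,"hwc":60,"iu":45},{"bn":38,"bp":56,"oak":95},{"ql":5,"s":98,"tap":37}],"va":[{"vb":29,"xc":65},[2,43],[46,72,99,38,56],{"k":69,"l":29}],"wy":[{"ay":66,"svq":69},[46,90,3,24],[36,3,36,64,38],[33,96,27]]}

Answer: {"hfr":98,"qfr":[{"qgo":23,"xqd":95},{"aq":0,"auu":41,"hwc":60,"iu":45},{"bn":38,"bp":56,"oak":95},{"ql":5,"s":98,"tap":37}],"va":[{"vb":29,"xc":65},[2,43],[46,72,99,38,56],{"k":69,"l":29}],"wy":[{"ay":66,"svq":69},[46,90,3,24],[36,3,36,64,38],[33,96,27]]}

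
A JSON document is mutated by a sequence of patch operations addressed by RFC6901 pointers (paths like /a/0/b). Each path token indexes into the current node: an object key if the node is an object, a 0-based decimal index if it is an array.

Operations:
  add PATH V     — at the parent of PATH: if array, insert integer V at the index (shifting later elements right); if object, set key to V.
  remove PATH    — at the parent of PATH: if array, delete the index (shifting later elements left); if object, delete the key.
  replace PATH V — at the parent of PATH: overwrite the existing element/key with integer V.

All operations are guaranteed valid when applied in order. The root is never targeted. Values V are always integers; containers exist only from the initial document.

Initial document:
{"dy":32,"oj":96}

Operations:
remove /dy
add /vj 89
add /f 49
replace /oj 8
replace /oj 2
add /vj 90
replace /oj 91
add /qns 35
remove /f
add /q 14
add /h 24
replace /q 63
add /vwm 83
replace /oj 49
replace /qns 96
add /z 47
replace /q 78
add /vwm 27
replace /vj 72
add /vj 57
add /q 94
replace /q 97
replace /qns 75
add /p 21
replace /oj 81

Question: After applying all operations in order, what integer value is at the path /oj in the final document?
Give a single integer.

Answer: 81

Derivation:
After op 1 (remove /dy): {"oj":96}
After op 2 (add /vj 89): {"oj":96,"vj":89}
After op 3 (add /f 49): {"f":49,"oj":96,"vj":89}
After op 4 (replace /oj 8): {"f":49,"oj":8,"vj":89}
After op 5 (replace /oj 2): {"f":49,"oj":2,"vj":89}
After op 6 (add /vj 90): {"f":49,"oj":2,"vj":90}
After op 7 (replace /oj 91): {"f":49,"oj":91,"vj":90}
After op 8 (add /qns 35): {"f":49,"oj":91,"qns":35,"vj":90}
After op 9 (remove /f): {"oj":91,"qns":35,"vj":90}
After op 10 (add /q 14): {"oj":91,"q":14,"qns":35,"vj":90}
After op 11 (add /h 24): {"h":24,"oj":91,"q":14,"qns":35,"vj":90}
After op 12 (replace /q 63): {"h":24,"oj":91,"q":63,"qns":35,"vj":90}
After op 13 (add /vwm 83): {"h":24,"oj":91,"q":63,"qns":35,"vj":90,"vwm":83}
After op 14 (replace /oj 49): {"h":24,"oj":49,"q":63,"qns":35,"vj":90,"vwm":83}
After op 15 (replace /qns 96): {"h":24,"oj":49,"q":63,"qns":96,"vj":90,"vwm":83}
After op 16 (add /z 47): {"h":24,"oj":49,"q":63,"qns":96,"vj":90,"vwm":83,"z":47}
After op 17 (replace /q 78): {"h":24,"oj":49,"q":78,"qns":96,"vj":90,"vwm":83,"z":47}
After op 18 (add /vwm 27): {"h":24,"oj":49,"q":78,"qns":96,"vj":90,"vwm":27,"z":47}
After op 19 (replace /vj 72): {"h":24,"oj":49,"q":78,"qns":96,"vj":72,"vwm":27,"z":47}
After op 20 (add /vj 57): {"h":24,"oj":49,"q":78,"qns":96,"vj":57,"vwm":27,"z":47}
After op 21 (add /q 94): {"h":24,"oj":49,"q":94,"qns":96,"vj":57,"vwm":27,"z":47}
After op 22 (replace /q 97): {"h":24,"oj":49,"q":97,"qns":96,"vj":57,"vwm":27,"z":47}
After op 23 (replace /qns 75): {"h":24,"oj":49,"q":97,"qns":75,"vj":57,"vwm":27,"z":47}
After op 24 (add /p 21): {"h":24,"oj":49,"p":21,"q":97,"qns":75,"vj":57,"vwm":27,"z":47}
After op 25 (replace /oj 81): {"h":24,"oj":81,"p":21,"q":97,"qns":75,"vj":57,"vwm":27,"z":47}
Value at /oj: 81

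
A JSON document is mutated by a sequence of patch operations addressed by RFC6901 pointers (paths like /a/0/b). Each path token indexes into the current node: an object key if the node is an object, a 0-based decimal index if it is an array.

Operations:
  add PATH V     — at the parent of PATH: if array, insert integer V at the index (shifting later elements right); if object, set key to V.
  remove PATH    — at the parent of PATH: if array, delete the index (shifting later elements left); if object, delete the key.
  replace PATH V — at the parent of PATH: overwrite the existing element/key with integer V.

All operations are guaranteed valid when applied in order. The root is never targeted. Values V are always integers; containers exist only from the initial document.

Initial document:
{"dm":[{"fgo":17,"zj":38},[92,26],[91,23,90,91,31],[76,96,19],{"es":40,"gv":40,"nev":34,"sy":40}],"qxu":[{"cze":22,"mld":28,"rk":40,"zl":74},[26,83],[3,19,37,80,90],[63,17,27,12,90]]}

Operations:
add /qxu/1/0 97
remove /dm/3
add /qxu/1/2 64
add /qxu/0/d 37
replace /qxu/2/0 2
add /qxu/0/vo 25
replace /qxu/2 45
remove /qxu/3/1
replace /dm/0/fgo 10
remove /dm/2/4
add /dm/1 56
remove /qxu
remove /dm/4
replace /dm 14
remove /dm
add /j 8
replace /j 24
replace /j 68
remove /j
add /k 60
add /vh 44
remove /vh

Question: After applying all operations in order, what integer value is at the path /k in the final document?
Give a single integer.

Answer: 60

Derivation:
After op 1 (add /qxu/1/0 97): {"dm":[{"fgo":17,"zj":38},[92,26],[91,23,90,91,31],[76,96,19],{"es":40,"gv":40,"nev":34,"sy":40}],"qxu":[{"cze":22,"mld":28,"rk":40,"zl":74},[97,26,83],[3,19,37,80,90],[63,17,27,12,90]]}
After op 2 (remove /dm/3): {"dm":[{"fgo":17,"zj":38},[92,26],[91,23,90,91,31],{"es":40,"gv":40,"nev":34,"sy":40}],"qxu":[{"cze":22,"mld":28,"rk":40,"zl":74},[97,26,83],[3,19,37,80,90],[63,17,27,12,90]]}
After op 3 (add /qxu/1/2 64): {"dm":[{"fgo":17,"zj":38},[92,26],[91,23,90,91,31],{"es":40,"gv":40,"nev":34,"sy":40}],"qxu":[{"cze":22,"mld":28,"rk":40,"zl":74},[97,26,64,83],[3,19,37,80,90],[63,17,27,12,90]]}
After op 4 (add /qxu/0/d 37): {"dm":[{"fgo":17,"zj":38},[92,26],[91,23,90,91,31],{"es":40,"gv":40,"nev":34,"sy":40}],"qxu":[{"cze":22,"d":37,"mld":28,"rk":40,"zl":74},[97,26,64,83],[3,19,37,80,90],[63,17,27,12,90]]}
After op 5 (replace /qxu/2/0 2): {"dm":[{"fgo":17,"zj":38},[92,26],[91,23,90,91,31],{"es":40,"gv":40,"nev":34,"sy":40}],"qxu":[{"cze":22,"d":37,"mld":28,"rk":40,"zl":74},[97,26,64,83],[2,19,37,80,90],[63,17,27,12,90]]}
After op 6 (add /qxu/0/vo 25): {"dm":[{"fgo":17,"zj":38},[92,26],[91,23,90,91,31],{"es":40,"gv":40,"nev":34,"sy":40}],"qxu":[{"cze":22,"d":37,"mld":28,"rk":40,"vo":25,"zl":74},[97,26,64,83],[2,19,37,80,90],[63,17,27,12,90]]}
After op 7 (replace /qxu/2 45): {"dm":[{"fgo":17,"zj":38},[92,26],[91,23,90,91,31],{"es":40,"gv":40,"nev":34,"sy":40}],"qxu":[{"cze":22,"d":37,"mld":28,"rk":40,"vo":25,"zl":74},[97,26,64,83],45,[63,17,27,12,90]]}
After op 8 (remove /qxu/3/1): {"dm":[{"fgo":17,"zj":38},[92,26],[91,23,90,91,31],{"es":40,"gv":40,"nev":34,"sy":40}],"qxu":[{"cze":22,"d":37,"mld":28,"rk":40,"vo":25,"zl":74},[97,26,64,83],45,[63,27,12,90]]}
After op 9 (replace /dm/0/fgo 10): {"dm":[{"fgo":10,"zj":38},[92,26],[91,23,90,91,31],{"es":40,"gv":40,"nev":34,"sy":40}],"qxu":[{"cze":22,"d":37,"mld":28,"rk":40,"vo":25,"zl":74},[97,26,64,83],45,[63,27,12,90]]}
After op 10 (remove /dm/2/4): {"dm":[{"fgo":10,"zj":38},[92,26],[91,23,90,91],{"es":40,"gv":40,"nev":34,"sy":40}],"qxu":[{"cze":22,"d":37,"mld":28,"rk":40,"vo":25,"zl":74},[97,26,64,83],45,[63,27,12,90]]}
After op 11 (add /dm/1 56): {"dm":[{"fgo":10,"zj":38},56,[92,26],[91,23,90,91],{"es":40,"gv":40,"nev":34,"sy":40}],"qxu":[{"cze":22,"d":37,"mld":28,"rk":40,"vo":25,"zl":74},[97,26,64,83],45,[63,27,12,90]]}
After op 12 (remove /qxu): {"dm":[{"fgo":10,"zj":38},56,[92,26],[91,23,90,91],{"es":40,"gv":40,"nev":34,"sy":40}]}
After op 13 (remove /dm/4): {"dm":[{"fgo":10,"zj":38},56,[92,26],[91,23,90,91]]}
After op 14 (replace /dm 14): {"dm":14}
After op 15 (remove /dm): {}
After op 16 (add /j 8): {"j":8}
After op 17 (replace /j 24): {"j":24}
After op 18 (replace /j 68): {"j":68}
After op 19 (remove /j): {}
After op 20 (add /k 60): {"k":60}
After op 21 (add /vh 44): {"k":60,"vh":44}
After op 22 (remove /vh): {"k":60}
Value at /k: 60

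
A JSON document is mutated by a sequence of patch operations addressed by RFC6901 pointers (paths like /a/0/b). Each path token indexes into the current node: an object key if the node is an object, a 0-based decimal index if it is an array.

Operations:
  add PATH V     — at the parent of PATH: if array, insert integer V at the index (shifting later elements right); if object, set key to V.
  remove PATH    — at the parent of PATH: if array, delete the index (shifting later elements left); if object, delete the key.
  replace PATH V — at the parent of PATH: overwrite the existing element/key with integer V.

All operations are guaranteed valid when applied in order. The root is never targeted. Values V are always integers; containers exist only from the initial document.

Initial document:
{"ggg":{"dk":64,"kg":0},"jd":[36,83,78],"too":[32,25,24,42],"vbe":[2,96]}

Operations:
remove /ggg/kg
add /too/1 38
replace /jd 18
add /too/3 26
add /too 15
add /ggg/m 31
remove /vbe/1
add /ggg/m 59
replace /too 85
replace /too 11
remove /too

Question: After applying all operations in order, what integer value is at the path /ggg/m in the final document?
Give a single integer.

Answer: 59

Derivation:
After op 1 (remove /ggg/kg): {"ggg":{"dk":64},"jd":[36,83,78],"too":[32,25,24,42],"vbe":[2,96]}
After op 2 (add /too/1 38): {"ggg":{"dk":64},"jd":[36,83,78],"too":[32,38,25,24,42],"vbe":[2,96]}
After op 3 (replace /jd 18): {"ggg":{"dk":64},"jd":18,"too":[32,38,25,24,42],"vbe":[2,96]}
After op 4 (add /too/3 26): {"ggg":{"dk":64},"jd":18,"too":[32,38,25,26,24,42],"vbe":[2,96]}
After op 5 (add /too 15): {"ggg":{"dk":64},"jd":18,"too":15,"vbe":[2,96]}
After op 6 (add /ggg/m 31): {"ggg":{"dk":64,"m":31},"jd":18,"too":15,"vbe":[2,96]}
After op 7 (remove /vbe/1): {"ggg":{"dk":64,"m":31},"jd":18,"too":15,"vbe":[2]}
After op 8 (add /ggg/m 59): {"ggg":{"dk":64,"m":59},"jd":18,"too":15,"vbe":[2]}
After op 9 (replace /too 85): {"ggg":{"dk":64,"m":59},"jd":18,"too":85,"vbe":[2]}
After op 10 (replace /too 11): {"ggg":{"dk":64,"m":59},"jd":18,"too":11,"vbe":[2]}
After op 11 (remove /too): {"ggg":{"dk":64,"m":59},"jd":18,"vbe":[2]}
Value at /ggg/m: 59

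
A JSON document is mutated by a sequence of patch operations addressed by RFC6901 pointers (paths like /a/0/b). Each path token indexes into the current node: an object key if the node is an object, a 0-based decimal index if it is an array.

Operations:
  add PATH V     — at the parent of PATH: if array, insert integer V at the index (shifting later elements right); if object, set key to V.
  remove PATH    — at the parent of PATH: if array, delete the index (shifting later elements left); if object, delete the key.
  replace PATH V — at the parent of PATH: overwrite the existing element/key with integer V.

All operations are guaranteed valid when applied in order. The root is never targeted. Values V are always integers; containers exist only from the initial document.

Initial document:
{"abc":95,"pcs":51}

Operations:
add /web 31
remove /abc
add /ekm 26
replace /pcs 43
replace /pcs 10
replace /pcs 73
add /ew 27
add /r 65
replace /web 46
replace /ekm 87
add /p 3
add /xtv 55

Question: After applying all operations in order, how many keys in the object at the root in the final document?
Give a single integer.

After op 1 (add /web 31): {"abc":95,"pcs":51,"web":31}
After op 2 (remove /abc): {"pcs":51,"web":31}
After op 3 (add /ekm 26): {"ekm":26,"pcs":51,"web":31}
After op 4 (replace /pcs 43): {"ekm":26,"pcs":43,"web":31}
After op 5 (replace /pcs 10): {"ekm":26,"pcs":10,"web":31}
After op 6 (replace /pcs 73): {"ekm":26,"pcs":73,"web":31}
After op 7 (add /ew 27): {"ekm":26,"ew":27,"pcs":73,"web":31}
After op 8 (add /r 65): {"ekm":26,"ew":27,"pcs":73,"r":65,"web":31}
After op 9 (replace /web 46): {"ekm":26,"ew":27,"pcs":73,"r":65,"web":46}
After op 10 (replace /ekm 87): {"ekm":87,"ew":27,"pcs":73,"r":65,"web":46}
After op 11 (add /p 3): {"ekm":87,"ew":27,"p":3,"pcs":73,"r":65,"web":46}
After op 12 (add /xtv 55): {"ekm":87,"ew":27,"p":3,"pcs":73,"r":65,"web":46,"xtv":55}
Size at the root: 7

Answer: 7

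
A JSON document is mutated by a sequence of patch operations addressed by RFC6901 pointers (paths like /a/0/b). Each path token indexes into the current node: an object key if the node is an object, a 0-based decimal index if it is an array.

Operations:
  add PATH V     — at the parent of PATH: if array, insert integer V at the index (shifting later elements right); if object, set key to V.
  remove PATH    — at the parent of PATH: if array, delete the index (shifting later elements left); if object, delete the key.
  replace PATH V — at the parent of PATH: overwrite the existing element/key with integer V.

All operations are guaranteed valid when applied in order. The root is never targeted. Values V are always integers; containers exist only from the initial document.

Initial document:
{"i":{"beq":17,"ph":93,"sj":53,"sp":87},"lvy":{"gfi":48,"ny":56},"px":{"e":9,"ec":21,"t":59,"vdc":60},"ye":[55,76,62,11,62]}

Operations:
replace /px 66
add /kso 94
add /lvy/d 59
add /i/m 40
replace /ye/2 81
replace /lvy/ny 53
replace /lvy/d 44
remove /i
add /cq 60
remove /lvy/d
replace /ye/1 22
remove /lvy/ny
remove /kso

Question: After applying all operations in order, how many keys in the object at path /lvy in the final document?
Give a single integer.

Answer: 1

Derivation:
After op 1 (replace /px 66): {"i":{"beq":17,"ph":93,"sj":53,"sp":87},"lvy":{"gfi":48,"ny":56},"px":66,"ye":[55,76,62,11,62]}
After op 2 (add /kso 94): {"i":{"beq":17,"ph":93,"sj":53,"sp":87},"kso":94,"lvy":{"gfi":48,"ny":56},"px":66,"ye":[55,76,62,11,62]}
After op 3 (add /lvy/d 59): {"i":{"beq":17,"ph":93,"sj":53,"sp":87},"kso":94,"lvy":{"d":59,"gfi":48,"ny":56},"px":66,"ye":[55,76,62,11,62]}
After op 4 (add /i/m 40): {"i":{"beq":17,"m":40,"ph":93,"sj":53,"sp":87},"kso":94,"lvy":{"d":59,"gfi":48,"ny":56},"px":66,"ye":[55,76,62,11,62]}
After op 5 (replace /ye/2 81): {"i":{"beq":17,"m":40,"ph":93,"sj":53,"sp":87},"kso":94,"lvy":{"d":59,"gfi":48,"ny":56},"px":66,"ye":[55,76,81,11,62]}
After op 6 (replace /lvy/ny 53): {"i":{"beq":17,"m":40,"ph":93,"sj":53,"sp":87},"kso":94,"lvy":{"d":59,"gfi":48,"ny":53},"px":66,"ye":[55,76,81,11,62]}
After op 7 (replace /lvy/d 44): {"i":{"beq":17,"m":40,"ph":93,"sj":53,"sp":87},"kso":94,"lvy":{"d":44,"gfi":48,"ny":53},"px":66,"ye":[55,76,81,11,62]}
After op 8 (remove /i): {"kso":94,"lvy":{"d":44,"gfi":48,"ny":53},"px":66,"ye":[55,76,81,11,62]}
After op 9 (add /cq 60): {"cq":60,"kso":94,"lvy":{"d":44,"gfi":48,"ny":53},"px":66,"ye":[55,76,81,11,62]}
After op 10 (remove /lvy/d): {"cq":60,"kso":94,"lvy":{"gfi":48,"ny":53},"px":66,"ye":[55,76,81,11,62]}
After op 11 (replace /ye/1 22): {"cq":60,"kso":94,"lvy":{"gfi":48,"ny":53},"px":66,"ye":[55,22,81,11,62]}
After op 12 (remove /lvy/ny): {"cq":60,"kso":94,"lvy":{"gfi":48},"px":66,"ye":[55,22,81,11,62]}
After op 13 (remove /kso): {"cq":60,"lvy":{"gfi":48},"px":66,"ye":[55,22,81,11,62]}
Size at path /lvy: 1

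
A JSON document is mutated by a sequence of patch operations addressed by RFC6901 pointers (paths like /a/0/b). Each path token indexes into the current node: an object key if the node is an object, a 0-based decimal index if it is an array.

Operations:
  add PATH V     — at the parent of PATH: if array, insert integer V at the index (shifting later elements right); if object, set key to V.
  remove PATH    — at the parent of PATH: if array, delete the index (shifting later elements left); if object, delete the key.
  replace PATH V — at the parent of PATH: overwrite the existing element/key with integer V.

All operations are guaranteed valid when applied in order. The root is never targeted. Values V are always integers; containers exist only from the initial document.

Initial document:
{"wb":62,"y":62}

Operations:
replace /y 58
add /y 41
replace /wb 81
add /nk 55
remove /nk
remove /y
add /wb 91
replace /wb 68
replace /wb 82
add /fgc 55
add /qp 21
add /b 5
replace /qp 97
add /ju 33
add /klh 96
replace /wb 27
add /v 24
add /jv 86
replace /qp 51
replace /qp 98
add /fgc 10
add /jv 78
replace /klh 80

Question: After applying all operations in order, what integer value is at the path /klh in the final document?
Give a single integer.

After op 1 (replace /y 58): {"wb":62,"y":58}
After op 2 (add /y 41): {"wb":62,"y":41}
After op 3 (replace /wb 81): {"wb":81,"y":41}
After op 4 (add /nk 55): {"nk":55,"wb":81,"y":41}
After op 5 (remove /nk): {"wb":81,"y":41}
After op 6 (remove /y): {"wb":81}
After op 7 (add /wb 91): {"wb":91}
After op 8 (replace /wb 68): {"wb":68}
After op 9 (replace /wb 82): {"wb":82}
After op 10 (add /fgc 55): {"fgc":55,"wb":82}
After op 11 (add /qp 21): {"fgc":55,"qp":21,"wb":82}
After op 12 (add /b 5): {"b":5,"fgc":55,"qp":21,"wb":82}
After op 13 (replace /qp 97): {"b":5,"fgc":55,"qp":97,"wb":82}
After op 14 (add /ju 33): {"b":5,"fgc":55,"ju":33,"qp":97,"wb":82}
After op 15 (add /klh 96): {"b":5,"fgc":55,"ju":33,"klh":96,"qp":97,"wb":82}
After op 16 (replace /wb 27): {"b":5,"fgc":55,"ju":33,"klh":96,"qp":97,"wb":27}
After op 17 (add /v 24): {"b":5,"fgc":55,"ju":33,"klh":96,"qp":97,"v":24,"wb":27}
After op 18 (add /jv 86): {"b":5,"fgc":55,"ju":33,"jv":86,"klh":96,"qp":97,"v":24,"wb":27}
After op 19 (replace /qp 51): {"b":5,"fgc":55,"ju":33,"jv":86,"klh":96,"qp":51,"v":24,"wb":27}
After op 20 (replace /qp 98): {"b":5,"fgc":55,"ju":33,"jv":86,"klh":96,"qp":98,"v":24,"wb":27}
After op 21 (add /fgc 10): {"b":5,"fgc":10,"ju":33,"jv":86,"klh":96,"qp":98,"v":24,"wb":27}
After op 22 (add /jv 78): {"b":5,"fgc":10,"ju":33,"jv":78,"klh":96,"qp":98,"v":24,"wb":27}
After op 23 (replace /klh 80): {"b":5,"fgc":10,"ju":33,"jv":78,"klh":80,"qp":98,"v":24,"wb":27}
Value at /klh: 80

Answer: 80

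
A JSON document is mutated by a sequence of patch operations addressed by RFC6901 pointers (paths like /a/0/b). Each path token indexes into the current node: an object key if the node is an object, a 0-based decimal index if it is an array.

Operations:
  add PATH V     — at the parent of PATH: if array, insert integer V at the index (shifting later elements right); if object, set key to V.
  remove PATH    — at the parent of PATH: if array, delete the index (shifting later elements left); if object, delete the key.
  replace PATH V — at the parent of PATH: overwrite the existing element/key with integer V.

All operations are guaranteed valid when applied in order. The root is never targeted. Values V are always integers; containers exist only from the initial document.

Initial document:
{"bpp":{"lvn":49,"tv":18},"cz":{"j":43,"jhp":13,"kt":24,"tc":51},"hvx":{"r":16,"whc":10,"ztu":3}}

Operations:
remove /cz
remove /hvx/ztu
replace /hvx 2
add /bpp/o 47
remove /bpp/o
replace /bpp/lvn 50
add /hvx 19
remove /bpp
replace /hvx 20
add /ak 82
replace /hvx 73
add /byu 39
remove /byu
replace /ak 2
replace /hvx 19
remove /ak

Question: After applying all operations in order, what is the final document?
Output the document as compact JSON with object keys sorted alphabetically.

Answer: {"hvx":19}

Derivation:
After op 1 (remove /cz): {"bpp":{"lvn":49,"tv":18},"hvx":{"r":16,"whc":10,"ztu":3}}
After op 2 (remove /hvx/ztu): {"bpp":{"lvn":49,"tv":18},"hvx":{"r":16,"whc":10}}
After op 3 (replace /hvx 2): {"bpp":{"lvn":49,"tv":18},"hvx":2}
After op 4 (add /bpp/o 47): {"bpp":{"lvn":49,"o":47,"tv":18},"hvx":2}
After op 5 (remove /bpp/o): {"bpp":{"lvn":49,"tv":18},"hvx":2}
After op 6 (replace /bpp/lvn 50): {"bpp":{"lvn":50,"tv":18},"hvx":2}
After op 7 (add /hvx 19): {"bpp":{"lvn":50,"tv":18},"hvx":19}
After op 8 (remove /bpp): {"hvx":19}
After op 9 (replace /hvx 20): {"hvx":20}
After op 10 (add /ak 82): {"ak":82,"hvx":20}
After op 11 (replace /hvx 73): {"ak":82,"hvx":73}
After op 12 (add /byu 39): {"ak":82,"byu":39,"hvx":73}
After op 13 (remove /byu): {"ak":82,"hvx":73}
After op 14 (replace /ak 2): {"ak":2,"hvx":73}
After op 15 (replace /hvx 19): {"ak":2,"hvx":19}
After op 16 (remove /ak): {"hvx":19}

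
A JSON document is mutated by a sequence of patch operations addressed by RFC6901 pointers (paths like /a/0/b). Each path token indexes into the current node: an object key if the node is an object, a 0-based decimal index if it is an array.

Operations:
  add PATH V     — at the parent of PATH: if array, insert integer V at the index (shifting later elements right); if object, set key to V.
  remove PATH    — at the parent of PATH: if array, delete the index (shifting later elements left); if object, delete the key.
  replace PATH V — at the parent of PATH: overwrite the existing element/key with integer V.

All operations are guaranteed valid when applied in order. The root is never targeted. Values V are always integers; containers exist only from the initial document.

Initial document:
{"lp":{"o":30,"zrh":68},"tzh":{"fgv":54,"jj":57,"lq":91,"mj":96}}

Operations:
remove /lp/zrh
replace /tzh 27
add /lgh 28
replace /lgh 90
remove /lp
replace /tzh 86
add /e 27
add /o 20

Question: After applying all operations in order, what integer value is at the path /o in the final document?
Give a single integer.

After op 1 (remove /lp/zrh): {"lp":{"o":30},"tzh":{"fgv":54,"jj":57,"lq":91,"mj":96}}
After op 2 (replace /tzh 27): {"lp":{"o":30},"tzh":27}
After op 3 (add /lgh 28): {"lgh":28,"lp":{"o":30},"tzh":27}
After op 4 (replace /lgh 90): {"lgh":90,"lp":{"o":30},"tzh":27}
After op 5 (remove /lp): {"lgh":90,"tzh":27}
After op 6 (replace /tzh 86): {"lgh":90,"tzh":86}
After op 7 (add /e 27): {"e":27,"lgh":90,"tzh":86}
After op 8 (add /o 20): {"e":27,"lgh":90,"o":20,"tzh":86}
Value at /o: 20

Answer: 20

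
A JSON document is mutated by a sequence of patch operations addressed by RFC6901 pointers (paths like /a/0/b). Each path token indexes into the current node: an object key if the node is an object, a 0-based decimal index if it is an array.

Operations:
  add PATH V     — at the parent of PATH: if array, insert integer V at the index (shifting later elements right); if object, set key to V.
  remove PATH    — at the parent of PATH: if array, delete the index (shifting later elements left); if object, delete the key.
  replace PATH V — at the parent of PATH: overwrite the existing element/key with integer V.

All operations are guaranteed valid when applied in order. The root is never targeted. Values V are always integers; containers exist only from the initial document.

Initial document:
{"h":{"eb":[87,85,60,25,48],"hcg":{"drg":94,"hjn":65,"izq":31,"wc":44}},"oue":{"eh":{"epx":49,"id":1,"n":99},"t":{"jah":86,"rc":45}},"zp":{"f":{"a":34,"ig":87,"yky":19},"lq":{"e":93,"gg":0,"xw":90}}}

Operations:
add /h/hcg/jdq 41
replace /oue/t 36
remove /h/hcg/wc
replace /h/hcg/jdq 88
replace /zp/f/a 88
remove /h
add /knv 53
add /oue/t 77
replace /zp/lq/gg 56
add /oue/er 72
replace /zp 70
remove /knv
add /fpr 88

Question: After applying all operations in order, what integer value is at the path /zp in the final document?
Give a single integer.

After op 1 (add /h/hcg/jdq 41): {"h":{"eb":[87,85,60,25,48],"hcg":{"drg":94,"hjn":65,"izq":31,"jdq":41,"wc":44}},"oue":{"eh":{"epx":49,"id":1,"n":99},"t":{"jah":86,"rc":45}},"zp":{"f":{"a":34,"ig":87,"yky":19},"lq":{"e":93,"gg":0,"xw":90}}}
After op 2 (replace /oue/t 36): {"h":{"eb":[87,85,60,25,48],"hcg":{"drg":94,"hjn":65,"izq":31,"jdq":41,"wc":44}},"oue":{"eh":{"epx":49,"id":1,"n":99},"t":36},"zp":{"f":{"a":34,"ig":87,"yky":19},"lq":{"e":93,"gg":0,"xw":90}}}
After op 3 (remove /h/hcg/wc): {"h":{"eb":[87,85,60,25,48],"hcg":{"drg":94,"hjn":65,"izq":31,"jdq":41}},"oue":{"eh":{"epx":49,"id":1,"n":99},"t":36},"zp":{"f":{"a":34,"ig":87,"yky":19},"lq":{"e":93,"gg":0,"xw":90}}}
After op 4 (replace /h/hcg/jdq 88): {"h":{"eb":[87,85,60,25,48],"hcg":{"drg":94,"hjn":65,"izq":31,"jdq":88}},"oue":{"eh":{"epx":49,"id":1,"n":99},"t":36},"zp":{"f":{"a":34,"ig":87,"yky":19},"lq":{"e":93,"gg":0,"xw":90}}}
After op 5 (replace /zp/f/a 88): {"h":{"eb":[87,85,60,25,48],"hcg":{"drg":94,"hjn":65,"izq":31,"jdq":88}},"oue":{"eh":{"epx":49,"id":1,"n":99},"t":36},"zp":{"f":{"a":88,"ig":87,"yky":19},"lq":{"e":93,"gg":0,"xw":90}}}
After op 6 (remove /h): {"oue":{"eh":{"epx":49,"id":1,"n":99},"t":36},"zp":{"f":{"a":88,"ig":87,"yky":19},"lq":{"e":93,"gg":0,"xw":90}}}
After op 7 (add /knv 53): {"knv":53,"oue":{"eh":{"epx":49,"id":1,"n":99},"t":36},"zp":{"f":{"a":88,"ig":87,"yky":19},"lq":{"e":93,"gg":0,"xw":90}}}
After op 8 (add /oue/t 77): {"knv":53,"oue":{"eh":{"epx":49,"id":1,"n":99},"t":77},"zp":{"f":{"a":88,"ig":87,"yky":19},"lq":{"e":93,"gg":0,"xw":90}}}
After op 9 (replace /zp/lq/gg 56): {"knv":53,"oue":{"eh":{"epx":49,"id":1,"n":99},"t":77},"zp":{"f":{"a":88,"ig":87,"yky":19},"lq":{"e":93,"gg":56,"xw":90}}}
After op 10 (add /oue/er 72): {"knv":53,"oue":{"eh":{"epx":49,"id":1,"n":99},"er":72,"t":77},"zp":{"f":{"a":88,"ig":87,"yky":19},"lq":{"e":93,"gg":56,"xw":90}}}
After op 11 (replace /zp 70): {"knv":53,"oue":{"eh":{"epx":49,"id":1,"n":99},"er":72,"t":77},"zp":70}
After op 12 (remove /knv): {"oue":{"eh":{"epx":49,"id":1,"n":99},"er":72,"t":77},"zp":70}
After op 13 (add /fpr 88): {"fpr":88,"oue":{"eh":{"epx":49,"id":1,"n":99},"er":72,"t":77},"zp":70}
Value at /zp: 70

Answer: 70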